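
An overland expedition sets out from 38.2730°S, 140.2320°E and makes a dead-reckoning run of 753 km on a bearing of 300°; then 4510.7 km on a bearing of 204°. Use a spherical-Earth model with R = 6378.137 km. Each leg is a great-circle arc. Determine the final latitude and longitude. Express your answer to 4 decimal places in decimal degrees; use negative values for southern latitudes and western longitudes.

latitude -67.0121°, longitude 90.5234°

Apply the spherical direct solution leg by leg, carrying full precision between legs.
Leg 1: from (-38.2730°, 140.2320°), δ = 753/6378.137 = 0.118060 rad, θ = 300° → φ = -34.6710°, λ = 133.1073°.
Leg 2: from (-34.6710°, 133.1073°), δ = 4510.7/6378.137 = 0.707213 rad, θ = 204° → φ = -67.0121°, λ = 90.5234°.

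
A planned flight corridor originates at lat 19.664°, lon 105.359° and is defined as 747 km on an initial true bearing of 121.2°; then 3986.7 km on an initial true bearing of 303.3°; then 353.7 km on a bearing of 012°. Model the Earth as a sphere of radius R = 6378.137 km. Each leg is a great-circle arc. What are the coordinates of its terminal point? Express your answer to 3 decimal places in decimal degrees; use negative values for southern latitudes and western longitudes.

latitude 35.345°, longitude 76.815°

Apply the spherical direct solution leg by leg, carrying full precision between legs.
Leg 1: from (19.664°, 105.359°), δ = 747/6378.137 = 0.117119 rad, θ = 121.2° → φ = 16.093°, λ = 111.330°.
Leg 2: from (16.093°, 111.330°), δ = 3986.7/6378.137 = 0.625057 rad, θ = 303.3° → φ = 32.239°, λ = 76.005°.
Leg 3: from (32.239°, 76.005°), δ = 353.7/6378.137 = 0.055455 rad, θ = 12° → φ = 35.345°, λ = 76.815°.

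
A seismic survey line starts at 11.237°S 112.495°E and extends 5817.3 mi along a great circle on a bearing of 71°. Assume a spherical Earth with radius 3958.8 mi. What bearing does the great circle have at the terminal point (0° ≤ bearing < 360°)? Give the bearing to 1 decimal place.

δ = 5817.3/3958.8 = 1.469460 rad (84.1939°).
Converting: φ₁ = -0.196123 rad, θ = 1.239184 rad.
Destination latitude: φ₂ = arcsin( sin φ₁ cos δ + cos φ₁ sin δ cos θ ) = arcsin(0.297975) = 17.336°.
Δλ = atan2( sin θ sin δ cos φ₁ , cos δ − sin φ₁ sin φ₂ ) = atan2(0.922635, 0.159228) = 1.399900 rad = 80.208°.
λ₂ = 112.495° + 80.208° = 192.703°, normalized to (−180°, 180°] → -167.297°.
The forward bearing on arrival equals the back-azimuth from the destination plus 180°.
Back-azimuth from P₂ (17.3°, -167.3°) to P₁ (-11.2°, 112.5°), with Δλ' = λ₁ − λ₂ = 279.8°: atan2( sin Δλ' cos φ₁ , cos φ₂ sin φ₁ − sin φ₂ cos φ₁ cos Δλ' ) = 256.3°.
Final bearing = (256.3° + 180°) mod 360° = 76.3°.

final bearing 76.3°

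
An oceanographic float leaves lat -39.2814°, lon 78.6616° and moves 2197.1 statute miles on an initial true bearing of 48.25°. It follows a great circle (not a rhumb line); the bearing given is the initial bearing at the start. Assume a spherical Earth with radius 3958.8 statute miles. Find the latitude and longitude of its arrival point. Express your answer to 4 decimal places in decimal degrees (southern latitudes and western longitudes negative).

δ = 2197.1/3958.8 = 0.554991 rad (31.7987°).
Converting: φ₁ = -0.685590 rad, θ = 0.842121 rad.
Applying the spherical law of cosines for sides, sin φ₂ = sin φ₁ cos δ + cos φ₁ sin δ cos θ = -0.266505, so φ₂ = -15.4564°.
For the longitude increment, Δλ = atan2( sin θ sin δ cos φ₁, cos δ − sin φ₁ sin φ₂ ) = atan2(0.304296, 0.681173) = 24.0715°.
λ₂ = 78.6616° + 24.0715° = 102.7331°.

latitude -15.4564°, longitude 102.7331°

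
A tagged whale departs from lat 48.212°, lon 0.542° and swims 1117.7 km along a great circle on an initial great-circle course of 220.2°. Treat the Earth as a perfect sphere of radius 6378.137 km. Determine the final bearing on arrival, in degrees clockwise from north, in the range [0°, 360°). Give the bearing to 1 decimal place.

final bearing 214.3°

Angular distance δ = d/R = 1117.7 / 6378.137 = 0.175239 rad.
Converting: φ₁ = 0.841458 rad, θ = 3.843215 rad.
sin φ₂ = sin φ₁ cos δ + cos φ₁ sin δ cos θ = (0.745616)(0.984685) + (0.666376)(0.174344)(-0.763796) = 0.645460
φ₂ = asin(0.645460) = 0.701625 rad = 40.200°.
Δλ = atan2( sin θ sin δ cos φ₁ , cos δ − sin φ₁ sin φ₂ ) = atan2(-0.074988, 0.503420) = -0.147870 rad = -8.472°.
λ₂ = 0.542° + -8.472° = -7.930°.
The forward bearing on arrival equals the back-azimuth from the destination plus 180°.
Back-azimuth from P₂ (40.2°, -7.9°) to P₁ (48.2°, 0.5°), with Δλ' = λ₁ − λ₂ = 8.5°: atan2( sin Δλ' cos φ₁ , cos φ₂ sin φ₁ − sin φ₂ cos φ₁ cos Δλ' ) = 34.3°.
Final bearing = (34.3° + 180°) mod 360° = 214.3°.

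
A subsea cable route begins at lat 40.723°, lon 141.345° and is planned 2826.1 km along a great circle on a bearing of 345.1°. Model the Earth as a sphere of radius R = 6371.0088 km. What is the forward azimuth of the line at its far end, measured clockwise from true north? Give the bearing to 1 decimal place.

final bearing 332.9°

Angular distance δ = d/R = 2826.1 / 6371.0088 = 0.443588 rad.
Start latitude φ₁ = 0.710750 rad; initial bearing θ = 6.023131 rad.
Destination latitude: φ₂ = arcsin( sin φ₁ cos δ + cos φ₁ sin δ cos θ ) = arcsin(0.903591) = 64.634°.
Δλ = atan2( sin θ sin δ cos φ₁ , cos δ − sin φ₁ sin φ₂ ) = atan2(-0.083636, 0.313713) = -0.260542 rad = -14.928°.
Hence λ₂ = 141.345° + -14.928° = 126.417°.
The forward bearing on arrival equals the back-azimuth from the destination plus 180°.
Back-azimuth from P₂ (64.6°, 126.4°) to P₁ (40.7°, 141.3°), with Δλ' = λ₁ − λ₂ = 14.9°: atan2( sin Δλ' cos φ₁ , cos φ₂ sin φ₁ − sin φ₂ cos φ₁ cos Δλ' ) = 152.9°.
Final bearing = (152.9° + 180°) mod 360° = 332.9°.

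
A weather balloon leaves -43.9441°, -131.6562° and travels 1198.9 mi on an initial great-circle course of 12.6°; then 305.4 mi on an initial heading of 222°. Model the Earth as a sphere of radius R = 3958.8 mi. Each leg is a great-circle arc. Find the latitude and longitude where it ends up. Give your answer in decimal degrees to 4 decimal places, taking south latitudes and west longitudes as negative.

Apply the spherical direct solution leg by leg, carrying full precision between legs.
Leg 1: from (-43.9441°, -131.6562°), δ = 1198.9/3958.8 = 0.302844 rad, θ = 12.6° → φ = -26.9242°, λ = -127.4718°.
Leg 2: from (-26.9242°, -127.4718°), δ = 305.4/3958.8 = 0.077145 rad, θ = 222° → φ = -30.1675°, λ = -130.8913°.

latitude -30.1675°, longitude -130.8913°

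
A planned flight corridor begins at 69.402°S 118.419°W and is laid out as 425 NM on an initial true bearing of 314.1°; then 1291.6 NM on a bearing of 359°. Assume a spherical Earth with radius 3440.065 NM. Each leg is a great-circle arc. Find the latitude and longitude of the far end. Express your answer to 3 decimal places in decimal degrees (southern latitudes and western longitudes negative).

Apply the spherical direct solution leg by leg, carrying full precision between legs.
Leg 1: from (-69.402°, -118.419°), δ = 425/3440.065 = 0.123544 rad, θ = 314.1° → φ = -63.996°, λ = -130.064°.
Leg 2: from (-63.996°, -130.064°), δ = 1291.6/3440.065 = 0.375458 rad, θ = 359° → φ = -42.486°, λ = -130.561°.

latitude -42.486°, longitude -130.561°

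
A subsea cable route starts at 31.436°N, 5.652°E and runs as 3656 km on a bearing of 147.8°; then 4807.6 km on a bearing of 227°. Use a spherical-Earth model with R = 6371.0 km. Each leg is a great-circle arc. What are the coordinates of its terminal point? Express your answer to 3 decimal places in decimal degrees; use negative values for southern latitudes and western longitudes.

Apply the spherical direct solution leg by leg, carrying full precision between legs.
Leg 1: from (31.436°, 5.652°), δ = 3656/6371 = 0.573850 rad, θ = 147.8° → φ = 2.640°, λ = 22.485°.
Leg 2: from (2.640°, 22.485°), δ = 4807.6/6371 = 0.754607 rad, θ = 227° → φ = -25.666°, λ = -11.282°.

latitude -25.666°, longitude -11.282°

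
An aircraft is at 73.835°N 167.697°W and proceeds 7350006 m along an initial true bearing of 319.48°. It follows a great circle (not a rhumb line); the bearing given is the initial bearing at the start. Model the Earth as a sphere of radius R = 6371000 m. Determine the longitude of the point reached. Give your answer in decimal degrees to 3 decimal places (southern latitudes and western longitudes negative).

longitude 59.261°

δ = 7350006/6371000 = 1.153666 rad (66.1002°).
With φ₁ = 73.835° = 1.288664 rad and θ = 319.48° = 5.575978 rad:
Applying the spherical law of cosines for sides, sin φ₂ = sin φ₁ cos δ + cos φ₁ sin δ cos θ = 0.582611, so φ₂ = 35.634°.
Δλ = atan2( sin θ sin δ cos φ₁ , cos δ − sin φ₁ sin φ₂ ) = atan2(-0.165373, -0.154439) = -2.322017 rad = -133.042°.
λ₂ = -167.697° + -133.042° = -300.739°, normalized to (−180°, 180°] → 59.261°.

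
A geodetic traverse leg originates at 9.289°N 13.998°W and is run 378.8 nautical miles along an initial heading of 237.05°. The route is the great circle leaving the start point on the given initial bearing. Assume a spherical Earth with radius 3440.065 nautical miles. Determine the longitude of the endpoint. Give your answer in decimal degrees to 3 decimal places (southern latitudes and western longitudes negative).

Central angle δ = d/R = 0.110114 rad.
Converting: φ₁ = 0.162124 rad, θ = 4.137303 rad.
Applying the spherical law of cosines for sides, sin φ₂ = sin φ₁ cos δ + cos φ₁ sin δ cos θ = 0.101450, so φ₂ = 5.823°.
For the longitude increment, Δλ = atan2( sin θ sin δ cos φ₁, cos δ − sin φ₁ sin φ₂ ) = atan2(-0.091006, 0.977568) = -5.319°.
λ₂ = λ₁ + Δλ = -19.317°.

longitude -19.317°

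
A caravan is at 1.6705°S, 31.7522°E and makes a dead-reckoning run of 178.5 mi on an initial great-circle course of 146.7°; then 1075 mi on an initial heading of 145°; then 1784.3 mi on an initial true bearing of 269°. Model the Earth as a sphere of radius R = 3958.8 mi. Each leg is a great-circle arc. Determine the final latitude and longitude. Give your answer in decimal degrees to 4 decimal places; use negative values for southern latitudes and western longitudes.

Apply the spherical direct solution leg by leg, carrying full precision between legs.
Leg 1: from (-1.6705°, 31.7522°), δ = 178.5/3958.8 = 0.045089 rad, θ = 146.7° → φ = -3.8290°, λ = 33.1734°.
Leg 2: from (-3.8290°, 33.1734°), δ = 1075/3958.8 = 0.271547 rad, θ = 145° → φ = -16.4726°, λ = 42.4053°.
Leg 3: from (-16.4726°, 42.4053°), δ = 1784.3/3958.8 = 0.450717 rad, θ = 269° → φ = -15.2202°, λ = 15.5732°.

latitude -15.2202°, longitude 15.5732°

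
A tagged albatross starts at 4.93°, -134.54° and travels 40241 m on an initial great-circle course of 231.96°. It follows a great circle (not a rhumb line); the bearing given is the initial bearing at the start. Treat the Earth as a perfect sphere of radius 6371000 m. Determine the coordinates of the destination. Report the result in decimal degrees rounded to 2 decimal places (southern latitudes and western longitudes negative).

latitude 4.71°, longitude -134.83°

Central angle δ = d/R = 0.006316 rad.
Start latitude φ₁ = 0.086045 rad; initial bearing θ = 4.048466 rad.
Destination latitude: φ₂ = arcsin( sin φ₁ cos δ + cos φ₁ sin δ cos θ ) = arcsin(0.082059) = 4.71°.
Then Δλ = atan2(-0.004956, 0.992928) = -0.004991 rad, from sin θ sin δ cos φ₁ over cos δ − sin φ₁ sin φ₂.
Hence λ₂ = -134.54° + -0.29° = -134.83°.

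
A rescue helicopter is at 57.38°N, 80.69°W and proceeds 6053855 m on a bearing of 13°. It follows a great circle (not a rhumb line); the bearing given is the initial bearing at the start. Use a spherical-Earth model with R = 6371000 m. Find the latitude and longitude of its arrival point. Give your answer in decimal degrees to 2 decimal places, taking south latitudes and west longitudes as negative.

Angular distance δ = d/R = 6053855 / 6371000 = 0.950221 rad.
Converting: φ₁ = 1.001470 rad, θ = 0.226893 rad.
Destination latitude: φ₂ = arcsin( sin φ₁ cos δ + cos φ₁ sin δ cos θ ) = arcsin(0.917093) = 66.50°.
Δλ = atan2( sin θ sin δ cos φ₁ , cos δ − sin φ₁ sin φ₂ ) = atan2(0.098653, -0.190931) = 2.664678 rad = 152.67°.
λ₂ = -80.69° + 152.67° = 71.98°.

latitude 66.50°, longitude 71.98°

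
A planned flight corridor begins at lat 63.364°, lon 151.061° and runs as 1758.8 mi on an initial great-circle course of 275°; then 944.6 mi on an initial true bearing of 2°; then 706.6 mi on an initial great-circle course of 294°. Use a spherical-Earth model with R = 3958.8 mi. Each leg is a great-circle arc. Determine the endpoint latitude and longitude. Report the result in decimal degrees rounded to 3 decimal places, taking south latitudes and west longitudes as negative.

latitude 70.960°, longitude 73.506°

Apply the spherical direct solution leg by leg, carrying full precision between legs.
Leg 1: from (63.364°, 151.061°), δ = 1758.8/3958.8 = 0.444276 rad, θ = 275° → φ = 55.476°, λ = 101.993°.
Leg 2: from (55.476°, 101.993°), δ = 944.6/3958.8 = 0.238608 rad, θ = 2° → φ = 69.134°, λ = 103.320°.
Leg 3: from (69.134°, 103.320°), δ = 706.6/3958.8 = 0.178488 rad, θ = 294° → φ = 70.960°, λ = 73.506°.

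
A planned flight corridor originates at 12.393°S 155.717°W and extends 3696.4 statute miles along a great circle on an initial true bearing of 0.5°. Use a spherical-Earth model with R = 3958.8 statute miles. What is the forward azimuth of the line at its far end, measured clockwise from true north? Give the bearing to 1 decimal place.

The arc subtends δ = 3696.4/3958.8 = 0.933717 rad at the centre.
With φ₁ = -12.393° = -0.216299 rad and θ = 0.5° = 0.008727 rad:
Applying the spherical law of cosines for sides, sin φ₂ = sin φ₁ cos δ + cos φ₁ sin δ cos θ = 0.657412, so φ₂ = 41.103°.
For the longitude increment, Δλ = atan2( sin θ sin δ cos φ₁, cos δ − sin φ₁ sin φ₂ ) = atan2(0.006851, 0.735941) = 0.533°.
Hence λ₂ = -155.717° + 0.533° = -155.184°.
The forward bearing on arrival equals the back-azimuth from the destination plus 180°.
Back-azimuth from P₂ (41.1°, -155.2°) to P₁ (-12.4°, -155.7°), with Δλ' = λ₁ − λ₂ = -0.5°: atan2( sin Δλ' cos φ₁ , cos φ₂ sin φ₁ − sin φ₂ cos φ₁ cos Δλ' ) = 180.6°.
Final bearing = (180.6° + 180°) mod 360° = 0.6°.

final bearing 0.6°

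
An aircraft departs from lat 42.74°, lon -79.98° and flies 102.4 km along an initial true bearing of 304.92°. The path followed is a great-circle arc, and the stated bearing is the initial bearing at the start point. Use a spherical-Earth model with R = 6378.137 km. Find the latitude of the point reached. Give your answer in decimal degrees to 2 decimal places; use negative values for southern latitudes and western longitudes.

δ = 102.4/6378.137 = 0.016055 rad (0.9199°).
Start latitude φ₁ = 0.745954 rad; initial bearing θ = 5.321858 rad.
Destination latitude: φ₂ = arcsin( sin φ₁ cos δ + cos φ₁ sin δ cos θ ) = arcsin(0.685335) = 43.26°.
Then Δλ = atan2(-0.009668, 0.534753) = -0.018077 rad, from sin θ sin δ cos φ₁ over cos δ − sin φ₁ sin φ₂.
λ₂ = -79.98° + -1.04° = -81.02°.

latitude 43.26°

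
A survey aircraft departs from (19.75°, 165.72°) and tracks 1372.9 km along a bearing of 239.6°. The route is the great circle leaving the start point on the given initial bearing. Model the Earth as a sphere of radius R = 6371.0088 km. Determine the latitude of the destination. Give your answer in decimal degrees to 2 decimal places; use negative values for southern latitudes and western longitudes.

latitude 13.19°

Central angle δ = d/R = 0.215492 rad.
With φ₁ = 19.75° = 0.344703 rad and θ = 239.6° = 4.181809 rad:
sin φ₂ = sin φ₁ cos δ + cos φ₁ sin δ cos θ = (0.337917)(0.976871) + (0.941176)(0.213828)(-0.506034) = 0.228262
φ₂ = asin(0.228262) = 0.230292 rad = 13.19°.
Δλ = atan2( sin θ sin δ cos φ₁ , cos δ − sin φ₁ sin φ₂ ) = atan2(-0.173581, 0.899738) = -0.190582 rad = -10.92°.
Hence λ₂ = 165.72° + -10.92° = 154.80°.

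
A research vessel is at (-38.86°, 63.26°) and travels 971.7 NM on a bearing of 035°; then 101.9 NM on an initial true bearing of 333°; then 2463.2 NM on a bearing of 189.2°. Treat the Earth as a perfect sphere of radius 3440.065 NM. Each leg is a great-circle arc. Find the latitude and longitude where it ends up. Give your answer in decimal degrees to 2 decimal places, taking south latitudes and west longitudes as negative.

latitude -63.63°, longitude 58.92°

Apply the spherical direct solution leg by leg, carrying full precision between legs.
Leg 1: from (-38.86°, 63.26°), δ = 971.7/3440.065 = 0.282466 rad, θ = 35° → φ = -25.14°, λ = 73.43°.
Leg 2: from (-25.14°, 73.43°), δ = 101.9/3440.065 = 0.029622 rad, θ = 333° → φ = -23.62°, λ = 72.59°.
Leg 3: from (-23.62°, 72.59°), δ = 2463.2/3440.065 = 0.716033 rad, θ = 189.2° → φ = -63.63°, λ = 58.92°.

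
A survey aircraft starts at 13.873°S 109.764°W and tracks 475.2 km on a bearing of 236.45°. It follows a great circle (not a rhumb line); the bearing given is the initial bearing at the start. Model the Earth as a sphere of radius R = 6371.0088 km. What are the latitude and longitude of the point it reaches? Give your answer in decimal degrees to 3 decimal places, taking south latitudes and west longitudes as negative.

latitude -16.206°, longitude -113.472°

Central angle δ = d/R = 0.074588 rad.
Start latitude φ₁ = -0.242130 rad; initial bearing θ = 4.126831 rad.
Destination latitude: φ₂ = arcsin( sin φ₁ cos δ + cos φ₁ sin δ cos θ ) = arcsin(-0.279086) = -16.206°.
For the longitude increment, Δλ = atan2( sin θ sin δ cos φ₁, cos δ − sin φ₁ sin φ₂ ) = atan2(-0.060293, 0.930303) = -3.708°.
Hence λ₂ = -109.764° + -3.708° = -113.472°.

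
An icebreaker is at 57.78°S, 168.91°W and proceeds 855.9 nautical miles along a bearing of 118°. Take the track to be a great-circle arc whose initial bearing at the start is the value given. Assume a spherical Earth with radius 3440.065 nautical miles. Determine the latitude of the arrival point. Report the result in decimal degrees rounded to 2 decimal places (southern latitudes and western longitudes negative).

Central angle δ = d/R = 0.248803 rad.
Converting: φ₁ = -1.008451 rad, θ = 2.059489 rad.
sin φ₂ = sin φ₁ cos δ + cos φ₁ sin δ cos θ = (-0.846007)(0.969208) + (0.533172)(0.246244)(-0.469472) = -0.881594
φ₂ = asin(-0.881594) = -1.079228 rad = -61.84°.
Then Δλ = atan2(0.115923, 0.223373) = 0.478704 rad, from sin θ sin δ cos φ₁ over cos δ − sin φ₁ sin φ₂.
Hence λ₂ = -168.91° + 27.43° = -141.48°.

latitude -61.84°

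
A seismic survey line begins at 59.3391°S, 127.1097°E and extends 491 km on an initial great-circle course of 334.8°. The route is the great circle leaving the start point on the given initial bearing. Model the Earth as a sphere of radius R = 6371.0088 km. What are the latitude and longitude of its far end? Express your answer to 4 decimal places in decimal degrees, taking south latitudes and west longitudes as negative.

Central angle δ = d/R = 0.077068 rad.
Converting: φ₁ = -1.035663 rad, θ = 5.843362 rad.
sin φ₂ = sin φ₁ cos δ + cos φ₁ sin δ cos θ = (-0.860200)(0.997032) + (0.509956)(0.076992)(0.904827) = -0.822122
φ₂ = asin(-0.822122) = -0.965128 rad = -55.2977°.
Then Δλ = atan2(-0.016717, 0.289842) = -0.057613 rad, from sin θ sin δ cos φ₁ over cos δ − sin φ₁ sin φ₂.
Hence λ₂ = 127.1097° + -3.3010° = 123.8087°.

latitude -55.2977°, longitude 123.8087°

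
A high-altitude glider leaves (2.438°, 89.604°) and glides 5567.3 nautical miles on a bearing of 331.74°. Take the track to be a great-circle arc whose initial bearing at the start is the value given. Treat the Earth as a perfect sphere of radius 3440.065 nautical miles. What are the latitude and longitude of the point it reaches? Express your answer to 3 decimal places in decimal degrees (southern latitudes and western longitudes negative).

δ = 5567.3/3440.065 = 1.618371 rad (92.7258°).
With φ₁ = 2.438° = 0.042551 rad and θ = 331.74° = 5.789955 rad:
Applying the spherical law of cosines for sides, sin φ₂ = sin φ₁ cos δ + cos φ₁ sin δ cos θ = 0.876992, so φ₂ = 61.282°.
For the longitude increment, Δλ = atan2( sin θ sin δ cos φ₁, cos δ − sin φ₁ sin φ₂ ) = atan2(-0.472510, -0.084862) = -100.182°.
λ₂ = λ₁ + Δλ = -10.578°.

latitude 61.282°, longitude -10.578°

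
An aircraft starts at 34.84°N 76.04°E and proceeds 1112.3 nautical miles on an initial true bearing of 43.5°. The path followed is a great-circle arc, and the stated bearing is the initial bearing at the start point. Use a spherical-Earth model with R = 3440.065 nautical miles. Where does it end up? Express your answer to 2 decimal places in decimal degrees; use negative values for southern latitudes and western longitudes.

latitude 46.96°, longitude 94.73°

Angular distance δ = d/R = 1112.3 / 3440.065 = 0.323337 rad.
With φ₁ = 34.84° = 0.608073 rad and θ = 43.5° = 0.759218 rad:
sin φ₂ = sin φ₁ cos δ + cos φ₁ sin δ cos θ = (0.571287)(0.948180) + (0.820751)(0.317732)(0.725374) = 0.730845
φ₂ = asin(0.730845) = 0.819560 rad = 46.96°.
Δλ = atan2( sin θ sin δ cos φ₁ , cos δ − sin φ₁ sin φ₂ ) = atan2(0.179508, 0.530658) = 0.326191 rad = 18.69°.
λ₂ = λ₁ + Δλ = 94.73°.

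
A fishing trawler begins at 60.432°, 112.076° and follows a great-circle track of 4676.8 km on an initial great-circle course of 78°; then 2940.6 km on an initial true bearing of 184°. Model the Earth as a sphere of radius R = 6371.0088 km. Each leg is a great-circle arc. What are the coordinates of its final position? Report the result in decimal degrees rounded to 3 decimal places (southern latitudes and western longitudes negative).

Apply the spherical direct solution leg by leg, carrying full precision between legs.
Leg 1: from (60.432°, 112.076°), δ = 4676.8/6371.0088 = 0.734075 rad, θ = 78° → φ = 45.601°, λ = -178.442°.
Leg 2: from (45.601°, -178.442°), δ = 2940.6/6371.0088 = 0.461560 rad, θ = 184° → φ = 19.202°, λ = 179.673°.

latitude 19.202°, longitude 179.673°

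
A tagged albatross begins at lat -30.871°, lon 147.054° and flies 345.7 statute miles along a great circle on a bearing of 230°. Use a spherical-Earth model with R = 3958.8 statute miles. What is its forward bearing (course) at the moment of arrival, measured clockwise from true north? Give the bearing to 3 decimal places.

final bearing 232.481°

The arc subtends δ = 345.7/3958.8 = 0.087324 rad at the centre.
Start latitude φ₁ = -0.538801 rad; initial bearing θ = 4.014257 rad.
sin φ₂ = sin φ₁ cos δ + cos φ₁ sin δ cos θ = (-0.513107)(0.996190) + (0.858325)(0.087214)(-0.642788) = -0.559269
φ₂ = asin(-0.559269) = -0.593504 rad = -34.005°.
Δλ = atan2( sin θ sin δ cos φ₁ , cos δ − sin φ₁ sin φ₂ ) = atan2(-0.057344, 0.709225) = -0.080679 rad = -4.623°.
Hence λ₂ = 147.054° + -4.623° = 142.431°.
The forward bearing on arrival equals the back-azimuth from the destination plus 180°.
Back-azimuth from P₂ (-34.005°, 142.431°) to P₁ (-30.871°, 147.054°), with Δλ' = λ₁ − λ₂ = 4.623°: atan2( sin Δλ' cos φ₁ , cos φ₂ sin φ₁ − sin φ₂ cos φ₁ cos Δλ' ) = 52.481°.
Final bearing = (52.481° + 180°) mod 360° = 232.481°.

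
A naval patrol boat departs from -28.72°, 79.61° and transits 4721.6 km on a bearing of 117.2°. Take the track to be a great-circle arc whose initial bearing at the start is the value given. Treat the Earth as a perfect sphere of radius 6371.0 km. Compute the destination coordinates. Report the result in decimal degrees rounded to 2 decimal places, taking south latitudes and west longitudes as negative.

δ = 4721.6/6371 = 0.741108 rad (42.4624°).
With φ₁ = -28.72° = -0.501259 rad and θ = 117.2° = 2.045526 rad:
Destination latitude: φ₂ = arcsin( sin φ₁ cos δ + cos φ₁ sin δ cos θ ) = arcsin(-0.625123) = -38.69°.
Δλ = atan2( sin θ sin δ cos φ₁ , cos δ − sin φ₁ sin φ₂ ) = atan2(0.526582, 0.437331) = 0.877728 rad = 50.29°.
Hence λ₂ = 79.61° + 50.29° = 129.90°.

latitude -38.69°, longitude 129.90°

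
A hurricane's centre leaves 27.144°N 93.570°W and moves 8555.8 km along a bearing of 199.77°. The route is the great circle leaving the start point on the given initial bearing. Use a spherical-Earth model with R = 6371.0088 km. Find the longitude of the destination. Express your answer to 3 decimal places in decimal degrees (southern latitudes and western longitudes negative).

longitude -121.587°

Angular distance δ = d/R = 8555.8 / 6371.0088 = 1.342927 rad.
Start latitude φ₁ = 0.473752 rad; initial bearing θ = 3.486644 rad.
sin φ₂ = sin φ₁ cos δ + cos φ₁ sin δ cos θ = (0.456228)(0.225902) + (0.889863)(0.974150)(-0.941058) = -0.712702
φ₂ = asin(-0.712702) = -0.793343 rad = -45.455°.
Then Δλ = atan2(-0.293211, 0.551057) = -0.488987 rad, from sin θ sin δ cos φ₁ over cos δ − sin φ₁ sin φ₂.
Hence λ₂ = -93.570° + -28.017° = -121.587°.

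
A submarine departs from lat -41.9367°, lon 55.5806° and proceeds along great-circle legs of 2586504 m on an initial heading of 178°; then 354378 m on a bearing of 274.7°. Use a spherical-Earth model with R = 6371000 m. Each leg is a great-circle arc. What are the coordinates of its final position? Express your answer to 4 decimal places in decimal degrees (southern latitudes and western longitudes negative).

Apply the spherical direct solution leg by leg, carrying full precision between legs.
Leg 1: from (-41.9367°, 55.5806°), δ = 2586504/6371000 = 0.405981 rad, θ = 178° → φ = -65.1733°, λ = 57.4617°.
Leg 2: from (-65.1733°, 57.4617°), δ = 354378/6371000 = 0.055624 rad, θ = 274.7° → φ = -64.7245°, λ = 50.0054°.

latitude -64.7245°, longitude 50.0054°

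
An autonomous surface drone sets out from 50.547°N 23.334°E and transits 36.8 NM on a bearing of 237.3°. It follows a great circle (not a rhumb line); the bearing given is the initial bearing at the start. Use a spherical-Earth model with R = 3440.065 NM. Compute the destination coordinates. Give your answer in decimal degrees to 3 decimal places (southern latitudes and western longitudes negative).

latitude 50.213°, longitude 22.528°

The arc subtends δ = 36.8/3440.065 = 0.010697 rad at the centre.
With φ₁ = 50.547° = 0.882212 rad and θ = 237.3° = 4.141666 rad:
Destination latitude: φ₂ = arcsin( sin φ₁ cos δ + cos φ₁ sin δ cos θ ) = arcsin(0.768430) = 50.213°.
Δλ = atan2( sin θ sin δ cos φ₁ , cos δ − sin φ₁ sin φ₂ ) = atan2(-0.005720, 0.406603) = -0.014067 rad = -0.806°.
λ₂ = λ₁ + Δλ = 22.528°.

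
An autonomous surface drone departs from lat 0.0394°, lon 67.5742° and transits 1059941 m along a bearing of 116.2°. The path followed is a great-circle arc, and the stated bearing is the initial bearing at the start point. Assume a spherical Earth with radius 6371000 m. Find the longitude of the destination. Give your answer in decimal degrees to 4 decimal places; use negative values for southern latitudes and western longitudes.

δ = 1059941/6371000 = 0.166370 rad (9.5323°).
Converting: φ₁ = 0.000688 rad, θ = 2.028073 rad.
sin φ₂ = sin φ₁ cos δ + cos φ₁ sin δ cos θ = (0.000688)(0.986192) + (1.000000)(0.165603)(-0.441506) = -0.072437
φ₂ = asin(-0.072437) = -0.072500 rad = -4.1540°.
For the longitude increment, Δλ = atan2( sin θ sin δ cos φ₁, cos δ − sin φ₁ sin φ₂ ) = atan2(0.148589, 0.986242) = 8.5678°.
Hence λ₂ = 67.5742° + 8.5678° = 76.1420°.

longitude 76.1420°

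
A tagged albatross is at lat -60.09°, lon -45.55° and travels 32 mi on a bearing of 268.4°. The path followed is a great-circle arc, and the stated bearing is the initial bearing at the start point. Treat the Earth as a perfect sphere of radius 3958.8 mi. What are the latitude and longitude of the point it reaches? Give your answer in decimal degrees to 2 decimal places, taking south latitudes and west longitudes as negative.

latitude -60.10°, longitude -46.48°

The arc subtends δ = 32/3958.8 = 0.008083 rad at the centre.
Start latitude φ₁ = -1.048768 rad; initial bearing θ = 4.684464 rad.
Applying the spherical law of cosines for sides, sin φ₂ = sin φ₁ cos δ + cos φ₁ sin δ cos θ = -0.866894, so φ₂ = -60.10°.
Then Δλ = atan2(-0.004029, 0.248535) = -0.016210 rad, from sin θ sin δ cos φ₁ over cos δ − sin φ₁ sin φ₂.
λ₂ = -45.55° + -0.93° = -46.48°.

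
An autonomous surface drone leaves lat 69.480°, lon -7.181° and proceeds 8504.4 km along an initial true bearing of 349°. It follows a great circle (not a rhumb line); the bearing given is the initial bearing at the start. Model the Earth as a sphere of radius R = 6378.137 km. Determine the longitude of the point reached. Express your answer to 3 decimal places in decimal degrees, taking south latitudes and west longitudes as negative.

The arc subtends δ = 8504.4/6378.137 = 1.333367 rad at the centre.
Start latitude φ₁ = 1.212655 rad; initial bearing θ = 6.091199 rad.
Destination latitude: φ₂ = arcsin( sin φ₁ cos δ + cos φ₁ sin δ cos θ ) = arcsin(0.554721) = 33.692°.
Δλ = atan2( sin θ sin δ cos φ₁ , cos δ − sin φ₁ sin φ₂ ) = atan2(-0.065009, -0.284320) = -2.916810 rad = -167.121°.
Hence λ₂ = -7.181° + -167.121° = -174.302°.

longitude -174.302°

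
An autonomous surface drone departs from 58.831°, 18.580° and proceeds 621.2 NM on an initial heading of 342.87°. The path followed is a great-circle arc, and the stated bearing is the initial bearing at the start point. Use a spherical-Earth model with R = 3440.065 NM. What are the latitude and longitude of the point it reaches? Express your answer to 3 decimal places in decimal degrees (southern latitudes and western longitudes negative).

latitude 68.523°, longitude 10.273°

δ = 621.2/3440.065 = 0.180578 rad (10.3464°).
With φ₁ = 58.831° = 1.026795 rad and θ = 342.87° = 5.984210 rad:
Destination latitude: φ₂ = arcsin( sin φ₁ cos δ + cos φ₁ sin δ cos θ ) = arcsin(0.930562) = 68.523°.
Then Δλ = atan2(-0.027379, 0.187510) = -0.144987 rad, from sin θ sin δ cos φ₁ over cos δ − sin φ₁ sin φ₂.
λ₂ = λ₁ + Δλ = 10.273°.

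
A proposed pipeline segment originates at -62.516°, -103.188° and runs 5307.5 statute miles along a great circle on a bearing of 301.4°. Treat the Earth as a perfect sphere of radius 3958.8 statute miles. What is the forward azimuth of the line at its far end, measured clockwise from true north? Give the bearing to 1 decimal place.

δ = 5307.5/3958.8 = 1.340684 rad (76.8155°).
With φ₁ = -62.516° = -1.091110 rad and θ = 301.4° = 5.260422 rad:
Applying the spherical law of cosines for sides, sin φ₂ = sin φ₁ cos δ + cos φ₁ sin δ cos θ = 0.031764, so φ₂ = 1.820°.
Then Δλ = atan2(-0.383531, 0.256266) = -0.981751 rad, from sin θ sin δ cos φ₁ over cos δ − sin φ₁ sin φ₂.
λ₂ = λ₁ + Δλ = -159.438°.
The forward bearing on arrival equals the back-azimuth from the destination plus 180°.
Back-azimuth from P₂ (1.8°, -159.4°) to P₁ (-62.5°, -103.2°), with Δλ' = λ₁ − λ₂ = 56.3°: atan2( sin Δλ' cos φ₁ , cos φ₂ sin φ₁ − sin φ₂ cos φ₁ cos Δλ' ) = 156.8°.
Final bearing = (156.8° + 180°) mod 360° = 336.8°.

final bearing 336.8°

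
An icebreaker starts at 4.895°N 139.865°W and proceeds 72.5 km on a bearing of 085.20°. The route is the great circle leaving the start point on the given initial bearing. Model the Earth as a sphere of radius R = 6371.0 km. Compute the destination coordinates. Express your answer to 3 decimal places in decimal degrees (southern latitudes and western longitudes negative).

Central angle δ = d/R = 0.011380 rad.
With φ₁ = 4.895° = 0.085434 rad and θ = 85.2° = 1.487021 rad:
Applying the spherical law of cosines for sides, sin φ₂ = sin φ₁ cos δ + cos φ₁ sin δ cos θ = 0.086273, so φ₂ = 4.949°.
Δλ = atan2( sin θ sin δ cos φ₁ , cos δ − sin φ₁ sin φ₂ ) = atan2(0.011298, 0.992574) = 0.011382 rad = 0.652°.
Hence λ₂ = -139.865° + 0.652° = -139.213°.

latitude 4.949°, longitude -139.213°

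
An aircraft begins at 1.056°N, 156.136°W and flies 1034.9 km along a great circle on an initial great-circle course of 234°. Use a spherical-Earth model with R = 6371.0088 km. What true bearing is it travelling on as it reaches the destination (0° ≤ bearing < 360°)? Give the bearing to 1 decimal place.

final bearing 234.2°

Central angle δ = d/R = 0.162439 rad.
Converting: φ₁ = 0.018431 rad, θ = 4.084070 rad.
Destination latitude: φ₂ = arcsin( sin φ₁ cos δ + cos φ₁ sin δ cos θ ) = arcsin(-0.076857) = -4.408°.
Δλ = atan2( sin θ sin δ cos φ₁ , cos δ − sin φ₁ sin φ₂ ) = atan2(-0.130816, 0.988252) = -0.131606 rad = -7.540°.
λ₂ = -156.136° + -7.540° = -163.676°.
The forward bearing on arrival equals the back-azimuth from the destination plus 180°.
Back-azimuth from P₂ (-4.4°, -163.7°) to P₁ (1.1°, -156.1°), with Δλ' = λ₁ − λ₂ = 7.5°: atan2( sin Δλ' cos φ₁ , cos φ₂ sin φ₁ − sin φ₂ cos φ₁ cos Δλ' ) = 54.2°.
Final bearing = (54.2° + 180°) mod 360° = 234.2°.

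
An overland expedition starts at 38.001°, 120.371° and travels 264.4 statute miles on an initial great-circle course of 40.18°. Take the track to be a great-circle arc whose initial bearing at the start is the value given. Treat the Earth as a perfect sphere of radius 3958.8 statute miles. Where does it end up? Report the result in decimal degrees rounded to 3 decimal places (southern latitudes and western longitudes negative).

latitude 40.880°, longitude 123.636°

δ = 264.4/3958.8 = 0.066788 rad (3.8267°).
Start latitude φ₁ = 0.663243 rad; initial bearing θ = 0.701273 rad.
Destination latitude: φ₂ = arcsin( sin φ₁ cos δ + cos φ₁ sin δ cos θ ) = arcsin(0.654482) = 40.880°.
Then Δλ = atan2(0.033930, 0.594822) = 0.056981 rad, from sin θ sin δ cos φ₁ over cos δ − sin φ₁ sin φ₂.
λ₂ = λ₁ + Δλ = 123.636°.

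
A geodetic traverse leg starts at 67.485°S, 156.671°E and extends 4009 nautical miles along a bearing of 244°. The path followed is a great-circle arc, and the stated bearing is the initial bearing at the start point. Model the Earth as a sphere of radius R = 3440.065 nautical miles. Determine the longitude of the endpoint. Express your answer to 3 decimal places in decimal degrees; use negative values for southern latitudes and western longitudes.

longitude 51.684°

δ = 4009/3440.065 = 1.165385 rad (66.7716°).
With φ₁ = -67.485° = -1.177835 rad and θ = 244° = 4.258603 rad:
Applying the spherical law of cosines for sides, sin φ₂ = sin φ₁ cos δ + cos φ₁ sin δ cos θ = -0.518592, so φ₂ = -31.238°.
For the longitude increment, Δλ = atan2( sin θ sin δ cos φ₁, cos δ − sin φ₁ sin φ₂ ) = atan2(-0.316273, -0.084668) = -104.987°.
Hence λ₂ = 156.671° + -104.987° = 51.684°.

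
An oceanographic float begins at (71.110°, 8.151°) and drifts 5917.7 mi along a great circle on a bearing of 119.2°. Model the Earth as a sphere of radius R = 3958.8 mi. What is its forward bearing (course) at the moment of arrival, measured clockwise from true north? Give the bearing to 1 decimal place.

final bearing 163.5°

Central angle δ = d/R = 1.494822 rad.
Converting: φ₁ = 1.241104 rad, θ = 2.080432 rad.
Applying the spherical law of cosines for sides, sin φ₂ = sin φ₁ cos δ + cos φ₁ sin δ cos θ = -0.085676, so φ₂ = -4.915°.
Then Δλ = atan2(0.281795, 0.156964) = 1.062585 rad, from sin θ sin δ cos φ₁ over cos δ − sin φ₁ sin φ₂.
λ₂ = λ₁ + Δλ = 69.033°.
The forward bearing on arrival equals the back-azimuth from the destination plus 180°.
Back-azimuth from P₂ (-4.9°, 69.0°) to P₁ (71.1°, 8.2°), with Δλ' = λ₁ − λ₂ = -60.9°: atan2( sin Δλ' cos φ₁ , cos φ₂ sin φ₁ − sin φ₂ cos φ₁ cos Δλ' ) = 343.5°.
Final bearing = (343.5° + 180°) mod 360° = 163.5°.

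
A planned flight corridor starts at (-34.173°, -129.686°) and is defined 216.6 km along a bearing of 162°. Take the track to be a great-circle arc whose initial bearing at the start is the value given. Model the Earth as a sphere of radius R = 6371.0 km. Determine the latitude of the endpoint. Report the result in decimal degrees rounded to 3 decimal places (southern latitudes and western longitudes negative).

Angular distance δ = d/R = 216.6 / 6371 = 0.033998 rad.
With φ₁ = -34.173° = -0.596431 rad and θ = 162° = 2.827433 rad:
Applying the spherical law of cosines for sides, sin φ₂ = sin φ₁ cos δ + cos φ₁ sin δ cos θ = -0.588115, so φ₂ = -36.023°.
Δλ = atan2( sin θ sin δ cos φ₁ , cos δ − sin φ₁ sin φ₂ ) = atan2(0.008690, 0.669082) = 0.012988 rad = 0.744°.
λ₂ = λ₁ + Δλ = -128.942°.

latitude -36.023°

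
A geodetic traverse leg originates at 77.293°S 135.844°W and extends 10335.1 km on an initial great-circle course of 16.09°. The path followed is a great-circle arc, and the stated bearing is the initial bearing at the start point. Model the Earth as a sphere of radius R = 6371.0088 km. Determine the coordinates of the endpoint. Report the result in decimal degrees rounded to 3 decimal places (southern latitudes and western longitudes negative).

latitude 15.141°, longitude -119.181°

Angular distance δ = d/R = 10335.1 / 6371.0088 = 1.622208 rad.
Start latitude φ₁ = -1.349017 rad; initial bearing θ = 0.280823 rad.
sin φ₂ = sin φ₁ cos δ + cos φ₁ sin δ cos θ = (-0.975508)(-0.051389) + (0.219965)(0.998679)(0.960828) = 0.261200
φ₂ = asin(0.261200) = 0.264265 rad = 15.141°.
Δλ = atan2( sin θ sin δ cos φ₁ , cos δ − sin φ₁ sin φ₂ ) = atan2(0.060882, 0.203414) = 0.290817 rad = 16.663°.
Hence λ₂ = -135.844° + 16.663° = -119.181°.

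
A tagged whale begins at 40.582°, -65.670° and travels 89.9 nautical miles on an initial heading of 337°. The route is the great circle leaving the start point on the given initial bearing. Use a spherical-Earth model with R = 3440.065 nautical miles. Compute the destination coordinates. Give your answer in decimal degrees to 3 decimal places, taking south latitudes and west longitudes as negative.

The arc subtends δ = 89.9/3440.065 = 0.026133 rad at the centre.
With φ₁ = 40.582° = 0.708290 rad and θ = 337° = 5.881760 rad:
Applying the spherical law of cosines for sides, sin φ₂ = sin φ₁ cos δ + cos φ₁ sin δ cos θ = 0.668581, so φ₂ = 41.958°.
For the longitude increment, Δλ = atan2( sin θ sin δ cos φ₁, cos δ − sin φ₁ sin φ₂ ) = atan2(-0.007754, 0.564723) = -0.787°.
Hence λ₂ = -65.670° + -0.787° = -66.457°.

latitude 41.958°, longitude -66.457°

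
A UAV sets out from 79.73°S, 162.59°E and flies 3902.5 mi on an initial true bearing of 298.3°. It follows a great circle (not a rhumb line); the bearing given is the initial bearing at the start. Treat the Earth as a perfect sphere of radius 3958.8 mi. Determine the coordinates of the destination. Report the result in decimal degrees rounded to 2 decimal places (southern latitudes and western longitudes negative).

latitude -28.22°, longitude 106.17°

Central angle δ = d/R = 0.985779 rad.
Converting: φ₁ = -1.391551 rad, θ = 5.206317 rad.
Applying the spherical law of cosines for sides, sin φ₂ = sin φ₁ cos δ + cos φ₁ sin δ cos θ = -0.472899, so φ₂ = -28.22°.
Then Δλ = atan2(-0.130873, 0.086891) = -0.984684 rad, from sin θ sin δ cos φ₁ over cos δ − sin φ₁ sin φ₂.
λ₂ = 162.59° + -56.42° = 106.17°.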